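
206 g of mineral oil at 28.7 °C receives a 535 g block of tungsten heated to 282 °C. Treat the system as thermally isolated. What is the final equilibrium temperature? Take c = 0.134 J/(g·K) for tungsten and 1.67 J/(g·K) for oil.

T_f ≈ 72.4 °C

Heat lost by the tungsten equals heat gained by the oil:
535×0.134×(282 − T) = 206×1.67×(T − 28.7)
71.69(282 − T) = 344.02(T − 28.7)
415.71 T = 30090  ⇒  T ≈ 72.38 °C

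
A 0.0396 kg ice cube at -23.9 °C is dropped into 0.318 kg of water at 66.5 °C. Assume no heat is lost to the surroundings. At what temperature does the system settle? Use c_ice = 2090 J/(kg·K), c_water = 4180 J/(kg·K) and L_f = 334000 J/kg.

Energy balance with sensible and latent terms:
ice -23.9→0 °C: 0.0396·2090·23.9 = 1978.1; fusion: m_ice L_f = 0.0396·334000 = 13226; meltwater 0→T: 0.0396·4180·T = 165.53 T; water: 1329.2(T − 66.5)
1494.8 T = 88394 − 15204 = 73190
T ≈ 48.96 °C — above 0 °C, consistent with complete melting.

T_f ≈ 49.0 °C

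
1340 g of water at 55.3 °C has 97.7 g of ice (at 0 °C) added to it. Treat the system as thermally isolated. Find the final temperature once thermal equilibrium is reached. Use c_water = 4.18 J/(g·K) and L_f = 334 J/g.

T_f ≈ 46.1 °C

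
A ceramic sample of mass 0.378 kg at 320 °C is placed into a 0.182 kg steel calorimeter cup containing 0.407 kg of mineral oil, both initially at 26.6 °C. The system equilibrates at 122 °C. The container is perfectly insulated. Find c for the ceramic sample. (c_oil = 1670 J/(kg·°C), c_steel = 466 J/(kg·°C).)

c ≈ 974 J/(kg·°C)

Setting the total heat transfer to zero:
0.378·c·(122 − 320) + 0.407·1670·(122 − 26.6) + 0.182·466·(122 − 26.6) = 0
-74.84 c = -72933
c = -72933/-74.84 ≈ 974.5 J/(kg·°C)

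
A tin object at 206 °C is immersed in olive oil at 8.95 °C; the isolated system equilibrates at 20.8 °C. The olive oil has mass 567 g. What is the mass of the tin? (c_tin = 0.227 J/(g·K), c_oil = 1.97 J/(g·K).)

Heat lost by the tin = heat gained by the oil:
m×0.227×(206 − 20.8) = 567×1.97×(20.8 − 8.95)
42.04 m = 13236  ⇒  m ≈ 314.8 g

m ≈ 315 g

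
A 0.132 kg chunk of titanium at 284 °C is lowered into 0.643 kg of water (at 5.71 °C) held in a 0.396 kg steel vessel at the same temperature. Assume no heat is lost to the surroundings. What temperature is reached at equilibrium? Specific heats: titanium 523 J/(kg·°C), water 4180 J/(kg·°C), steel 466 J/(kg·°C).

T_f ≈ 12.2 °C

Energy conservation, ΣQ = 0:
0.132×523×(T − 284) + 0.643×4180×(T − 5.71) + 0.396×466×(T − 5.71) = 0
69.04(T − 284) + 2687.7(T − 5.71) + 184.54(T − 5.71) = 0
2941.3 T = 36007
T = 36007 / 2941.3 = 12.2 °C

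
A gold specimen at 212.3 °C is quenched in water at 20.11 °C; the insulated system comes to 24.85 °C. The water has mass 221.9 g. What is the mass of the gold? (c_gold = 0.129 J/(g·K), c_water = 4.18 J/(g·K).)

m ≈ 182 g

|Q_gold| = |Q_water|:
m·0.129·(212.3 − 24.85) = 221.9·4.18·(24.85 − 20.11)
24.18 m = 4396.5  ⇒  m ≈ 181.8 g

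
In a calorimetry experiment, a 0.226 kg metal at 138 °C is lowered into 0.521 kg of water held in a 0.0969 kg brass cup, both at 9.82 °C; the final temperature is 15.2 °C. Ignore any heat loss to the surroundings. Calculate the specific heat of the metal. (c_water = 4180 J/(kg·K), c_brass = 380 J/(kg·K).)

c ≈ 429 J/(kg·K)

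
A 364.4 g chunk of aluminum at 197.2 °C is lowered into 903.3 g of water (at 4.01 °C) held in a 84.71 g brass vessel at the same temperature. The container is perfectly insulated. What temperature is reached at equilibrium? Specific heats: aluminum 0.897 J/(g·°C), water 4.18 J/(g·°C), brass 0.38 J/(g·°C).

With ΣQ=0 the equilibrium temperature is the m·c-weighted mean:
T_f = (326.87*197.2 + 3775.8*4.01 + 32.19*4.01) / (326.87 + 3775.8 + 32.19)
    = 79728 / 4134.9 ≈ 19.28 °C

T_f ≈ 19.3 °C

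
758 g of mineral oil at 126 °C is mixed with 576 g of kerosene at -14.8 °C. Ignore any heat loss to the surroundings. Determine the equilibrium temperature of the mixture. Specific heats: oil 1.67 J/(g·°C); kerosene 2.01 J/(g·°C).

T_f ≈ 58.7 °C

T_f is the heat-capacity-weighted average of the initial temperatures:
T_f = (1265.9·126 + 1157.8·(-14.8)) / (1265.9 + 1157.8)
    = 142364 / 2423.6 ≈ 58.74 °C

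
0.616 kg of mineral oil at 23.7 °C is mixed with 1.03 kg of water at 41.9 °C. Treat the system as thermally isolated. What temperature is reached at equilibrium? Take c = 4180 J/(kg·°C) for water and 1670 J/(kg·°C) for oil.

T_f = Σ m_i c_i T_i / Σ m_i c_i:
T_f = (4305.4·41.9 + 1028.7·23.7) / (4305.4 + 1028.7)
    = 204777 / 5334.1 ≈ 38.39 °C

T_f ≈ 38.4 °C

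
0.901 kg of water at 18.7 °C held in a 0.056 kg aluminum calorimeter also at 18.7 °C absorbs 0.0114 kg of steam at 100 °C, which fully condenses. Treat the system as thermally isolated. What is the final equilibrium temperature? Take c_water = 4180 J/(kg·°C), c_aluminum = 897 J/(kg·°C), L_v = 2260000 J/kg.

T_f ≈ 26.4 °C

Let T be the final temperature. ΣQ_i = 0:
condense steam: −0.0114·2260000 = −25764; condensate cools 100→T: 0.0114·4180·(T − 100) = 47.65(T − 100); water warms: 0.901·4180·(T − 18.7) = 3766.2(T − 18.7); cup: 50.23(T − 18.7)
3864.1 T = 25764 + 4765.2 + 71367 = 101896
T ≈ 26.37 °C, under the boiling point, so the assumption holds.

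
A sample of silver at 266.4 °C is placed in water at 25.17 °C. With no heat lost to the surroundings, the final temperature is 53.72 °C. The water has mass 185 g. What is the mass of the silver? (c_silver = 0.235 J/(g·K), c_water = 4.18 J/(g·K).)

Heat lost by the silver = heat gained by the water:
m·0.235·(266.4 − 53.72) = 185·4.18·(53.72 − 25.17)
49.98 m = 22078  ⇒  m ≈ 441.7 g

m ≈ 442 g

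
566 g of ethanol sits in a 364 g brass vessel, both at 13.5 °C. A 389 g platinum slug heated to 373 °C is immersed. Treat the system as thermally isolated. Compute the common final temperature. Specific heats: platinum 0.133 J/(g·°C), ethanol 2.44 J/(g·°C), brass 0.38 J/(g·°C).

Net heat exchanged in the isolated system is zero:
389·0.133·(T − 373) + 566·2.44·(T − 13.5) + 364·0.38·(T − 13.5) = 0
51.74(T − 373) + 1381(T − 13.5) + 138.32(T − 13.5) = 0
(51.74 + 1381 + 138.32) T = 51.74·373 + 1381·13.5 + 138.32·13.5
T = 39809/1571.1 ≈ 25.34 °C

T_f ≈ 25.3 °C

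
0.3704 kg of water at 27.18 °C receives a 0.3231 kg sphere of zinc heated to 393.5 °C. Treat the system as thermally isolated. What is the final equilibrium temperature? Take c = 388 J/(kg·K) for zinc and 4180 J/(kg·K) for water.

Heat lost by the zinc equals heat gained by the water:
0.3231·388·(393.5 − T) = 0.3704·4180·(T − 27.18)
125.36(393.5 − T) = 1548.3(T − 27.18)
1673.6 T = 91412  ⇒  T ≈ 54.62 °C

T_f ≈ 54.6 °C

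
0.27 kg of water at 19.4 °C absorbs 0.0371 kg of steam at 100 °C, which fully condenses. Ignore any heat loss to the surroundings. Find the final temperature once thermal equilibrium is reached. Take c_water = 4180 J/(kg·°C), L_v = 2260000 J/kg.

Net heat exchanged in the isolated system is zero:
condense steam: −0.0371·2260000 = −83846
  condensed water 100 °C→T: 155.08(T − 100)
  water warms: 0.27·4180·(T − 19.4) = 1128.6(T − 19.4)
1283.7 T = 83846 + 15508 + 21895 = 121249
T ≈ 94.45 °C — below 100 °C, confirming all the steam condensed.

T_f ≈ 94.5 °C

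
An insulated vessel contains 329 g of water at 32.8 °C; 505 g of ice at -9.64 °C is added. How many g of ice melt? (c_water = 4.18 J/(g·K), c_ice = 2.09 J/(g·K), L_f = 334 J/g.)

m_melted ≈ 105 g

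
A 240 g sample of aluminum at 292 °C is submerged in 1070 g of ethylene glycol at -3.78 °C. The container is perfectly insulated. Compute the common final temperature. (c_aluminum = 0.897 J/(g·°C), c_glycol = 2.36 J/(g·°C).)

T_f ≈ 19.5 °C

Setting the total heat transfer to zero:
240*0.897*(T − 292) + 1070*2.36*(T − (-3.78)) = 0
215.28(T − 292) + 2525.2(T − (-3.78)) = 0
2740.5 T = 53317
T = 53317 / 2740.5 = 19.5 °C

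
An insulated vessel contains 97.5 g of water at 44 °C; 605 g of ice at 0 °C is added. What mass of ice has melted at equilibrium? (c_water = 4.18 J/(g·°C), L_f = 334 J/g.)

Heat available from the water dropping to 0 °C: 97.5·4.18·44 = 17932 J.
Fully melting the ice requires m_ice L_f = 605·334 = 202070 J.
17932 J < 202070 J, so only part of the ice melts and the system sits at 0 °C.
m_melted·334 = 17932  ⇒  m_melted ≈ 53.69 g.

m_melted ≈ 53.7 g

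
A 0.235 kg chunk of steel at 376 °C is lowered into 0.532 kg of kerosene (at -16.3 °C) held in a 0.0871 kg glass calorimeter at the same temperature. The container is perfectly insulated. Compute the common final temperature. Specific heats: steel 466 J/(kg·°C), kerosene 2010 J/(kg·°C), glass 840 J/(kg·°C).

T_f ≈ 18.0 °C

Heat gained plus heat lost sum to zero:
0.235×466×(T − 376) + 0.532×2010×(T − (-16.3)) + 0.0871×840×(T − (-16.3)) = 0
(109.51 + 1069.3 + 73.16) T = 109.51×376 + 1069.3×(-16.3) + 73.16×(-16.3)
T = 22553 / 1252 = 18 °C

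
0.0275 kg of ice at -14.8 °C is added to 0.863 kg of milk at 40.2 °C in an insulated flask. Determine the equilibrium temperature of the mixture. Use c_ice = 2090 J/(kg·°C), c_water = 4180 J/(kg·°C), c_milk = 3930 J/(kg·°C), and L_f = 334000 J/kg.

Heat gained plus heat lost sum to zero:
ice -14.8→0 °C: 0.0275×2090×14.8 = 850.63; latent heat to melt: 0.0275×334000 = 9185; meltwater 0→T: 0.0275×4180×T = 114.95 T; milk: 3391.6(T − 40.2)
3506.5 T = 136342 − 10036 = 126306
T ≈ 36.02 °C — above 0 °C, consistent with complete melting.

T_f ≈ 36.0 °C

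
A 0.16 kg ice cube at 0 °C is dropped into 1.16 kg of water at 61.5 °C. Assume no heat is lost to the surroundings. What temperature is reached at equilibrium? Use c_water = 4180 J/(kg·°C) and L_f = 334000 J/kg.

T_f ≈ 44.4 °C

Setting the total heat transfer to zero:
melt ice: 0.16×334000 = 53440; meltwater 0→T: 0.16×4180×T = 668.8 T; water: 4848.8(T − 61.5)
5517.6 T = 298201 − 53440 = 244761
T ≈ 44.36 °C — above 0 °C, consistent with complete melting.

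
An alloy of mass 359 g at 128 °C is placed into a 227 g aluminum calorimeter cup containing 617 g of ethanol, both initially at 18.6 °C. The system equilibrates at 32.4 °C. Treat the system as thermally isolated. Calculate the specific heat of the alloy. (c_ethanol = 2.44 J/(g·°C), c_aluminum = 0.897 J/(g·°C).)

c ≈ 0.687 J/(g·°C)

Energy conservation, ΣQ = 0:
359×c×(32.4 − 128) + 617×2.44×(32.4 − 18.6) + 227×0.897×(32.4 − 18.6) = 0
-34320 c = -23586
c = -23586/-34320 ≈ 0.6872 J/(g·°C)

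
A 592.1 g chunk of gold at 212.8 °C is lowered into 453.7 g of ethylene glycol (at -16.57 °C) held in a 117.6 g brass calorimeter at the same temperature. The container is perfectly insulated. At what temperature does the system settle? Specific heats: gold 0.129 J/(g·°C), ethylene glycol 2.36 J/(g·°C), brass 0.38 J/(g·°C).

T_f ≈ -1.9 °C

Conservation of energy gives ΣQ = 0:
592.1·0.129·(T − 212.8) + 453.7·2.36·(T − (-16.57)) + 117.6·0.38·(T − (-16.57)) = 0
(76.38 + 1070.7 + 44.69) T = 76.38·212.8 + 1070.7·(-16.57) + 44.69·(-16.57)
T ≈ -1.87 °C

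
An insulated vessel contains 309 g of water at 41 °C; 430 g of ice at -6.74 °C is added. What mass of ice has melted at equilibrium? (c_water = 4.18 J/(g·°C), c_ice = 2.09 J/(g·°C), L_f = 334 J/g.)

m_melted ≈ 140 g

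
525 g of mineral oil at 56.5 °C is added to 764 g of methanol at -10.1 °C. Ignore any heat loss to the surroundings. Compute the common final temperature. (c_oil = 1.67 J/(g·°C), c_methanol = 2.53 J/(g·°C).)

Taking heat into each body as positive, Σ m c ΔT = 0:
525·1.67·(T − 56.5) + 764·2.53·(T − (-10.1)) = 0
(876.75 + 1932.9) T = 876.75·56.5 + 1932.9·(-10.1)
T ≈ 10.68 °C

T_f ≈ 10.7 °C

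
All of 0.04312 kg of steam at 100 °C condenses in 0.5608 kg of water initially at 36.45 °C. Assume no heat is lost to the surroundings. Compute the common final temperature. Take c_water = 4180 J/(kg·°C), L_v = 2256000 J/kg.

T_f ≈ 79.5 °C

Heat gained plus heat lost sum to zero:
condense steam: −0.04312×2256000 = −97279; condensate cools 100→T: 0.04312×4180×(T − 100) = 180.24(T − 100); water warms: 0.5608×4180×(T − 36.45) = 2344.1(T − 36.45)
2524.4 T = 97279 + 18024 + 85444 = 200747
T ≈ 79.52 °C, under the boiling point, so the assumption holds.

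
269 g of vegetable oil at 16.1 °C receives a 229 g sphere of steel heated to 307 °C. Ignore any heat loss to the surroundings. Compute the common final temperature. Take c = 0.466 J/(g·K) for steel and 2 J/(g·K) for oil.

T_f ≈ 64.3 °C

T_f = Σ m_i c_i T_i / Σ m_i c_i:
T_f = (106.71·307 + 538·16.1) / (106.71 + 538)
    = 41423 / 644.71 ≈ 64.25 °C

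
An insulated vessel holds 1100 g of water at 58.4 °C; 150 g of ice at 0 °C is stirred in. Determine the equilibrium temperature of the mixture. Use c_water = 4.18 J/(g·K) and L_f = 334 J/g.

Setting the total heat transfer to zero:
melt ice: 150×334 = 50100; meltwater 0→T: 150×4.18×T = 627 T; water cools: 1100×4.18×(T − 58.4) = 4598(T − 58.4)
5225 T = 268523 − 50100 = 218423
T ≈ 41.80 °C. Since T > 0 °C, the all-ice-melts assumption holds.

T_f ≈ 41.8 °C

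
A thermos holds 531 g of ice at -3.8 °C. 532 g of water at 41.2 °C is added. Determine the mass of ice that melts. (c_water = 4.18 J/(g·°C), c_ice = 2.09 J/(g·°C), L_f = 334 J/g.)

Water can give up m c ΔT = 532×4.18×41.2 = 91619 J before reaching 0 °C.
Of that, 531×2.09×3.8 = 4217.2 J goes to bring the ice to 0 °C, leaving 87402 J.
Fully melting the ice requires m_ice L_f = 531×334 = 177354 J.
That's not enough to melt it all — equilibrium is at 0 °C with ice remaining.
Mass melted = 87402/334 ≈ 261.7 g.

m_melted ≈ 262 g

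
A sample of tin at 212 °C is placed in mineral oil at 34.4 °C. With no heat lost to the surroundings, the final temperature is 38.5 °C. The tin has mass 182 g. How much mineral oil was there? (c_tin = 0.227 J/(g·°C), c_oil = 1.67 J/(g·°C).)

|Q_tin| = |Q_oil|:
182×0.227×(212 − 38.5) = m×1.67×(38.5 − 34.4)
6.847 m = 7168  ⇒  m ≈ 1047 g

m ≈ 1050 g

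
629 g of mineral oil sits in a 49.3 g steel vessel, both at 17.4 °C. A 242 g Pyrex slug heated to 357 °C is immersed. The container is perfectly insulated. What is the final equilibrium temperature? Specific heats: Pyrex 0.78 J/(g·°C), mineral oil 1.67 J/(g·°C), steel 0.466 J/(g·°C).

Net heat exchanged in the isolated system is zero:
242×0.78×(T − 357) + 629×1.67×(T − 17.4) + 49.3×0.466×(T − 17.4) = 0
188.76(T − 357) + 1050.4(T − 17.4) + 22.97(T − 17.4) = 0
1262.2 T = 86065
T = 86065/1262.2 ≈ 68.19 °C

T_f ≈ 68.2 °C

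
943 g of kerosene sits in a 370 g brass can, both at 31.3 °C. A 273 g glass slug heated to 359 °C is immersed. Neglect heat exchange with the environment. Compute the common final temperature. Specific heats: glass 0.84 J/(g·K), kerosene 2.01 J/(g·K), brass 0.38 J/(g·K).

Energy conservation, ΣQ = 0:
273·0.84·(T − 359) + 943·2.01·(T − 31.3) + 370·0.38·(T − 31.3) = 0
229.32(T − 359) + 1895.4(T − 31.3) + 140.6(T − 31.3) = 0
2265.3 T = 146054
T = 146054 / 2265.3 = 64.5 °C

T_f ≈ 64.5 °C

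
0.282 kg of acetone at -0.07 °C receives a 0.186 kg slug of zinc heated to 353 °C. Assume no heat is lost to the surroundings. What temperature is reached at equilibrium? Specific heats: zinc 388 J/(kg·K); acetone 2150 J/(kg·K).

With ΣQ=0 the equilibrium temperature is the m·c-weighted mean:
T_f = (72.17·353 + 606.3·(-0.07)) / (72.17 + 606.3)
    = 25433 / 678.47 ≈ 37.49 °C

T_f ≈ 37.5 °C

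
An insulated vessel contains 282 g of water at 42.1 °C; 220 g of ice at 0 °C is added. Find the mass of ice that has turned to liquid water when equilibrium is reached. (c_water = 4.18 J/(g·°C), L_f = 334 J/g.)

m_melted ≈ 149 g

Cooling the water to 0 °C releases 282×4.18×42.1 = 49626 J.
Fully melting the ice requires m_ice L_f = 220×334 = 73480 J.
Since 49626 < 73480 J, not all the ice melts; equilibrium is at 0 °C.
Mass melted = 49626/334 ≈ 148.6 g.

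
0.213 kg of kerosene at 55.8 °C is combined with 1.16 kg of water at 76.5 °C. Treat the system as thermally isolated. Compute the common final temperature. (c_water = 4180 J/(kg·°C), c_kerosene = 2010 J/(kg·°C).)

T_f ≈ 74.8 °C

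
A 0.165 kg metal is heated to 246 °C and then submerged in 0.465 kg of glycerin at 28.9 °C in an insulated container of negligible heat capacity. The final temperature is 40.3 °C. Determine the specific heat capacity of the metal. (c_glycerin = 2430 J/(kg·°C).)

c ≈ 380 J/(kg·°C)

Heat lost by the metal = heat gained by the glycerin:
0.165×c×(246 − 40.3) = 0.465×2430×(40.3 − 28.9)
33.94 c = 12881  ⇒  c ≈ 379.5 J/(kg·°C)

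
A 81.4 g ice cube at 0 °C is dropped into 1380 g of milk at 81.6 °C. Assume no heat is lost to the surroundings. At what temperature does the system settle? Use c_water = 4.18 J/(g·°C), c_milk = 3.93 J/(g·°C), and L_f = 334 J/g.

T_f ≈ 72.1 °C

Heat gained plus heat lost sum to zero:
melt ice: 81.4·334 = 27188; meltwater 0→T: 81.4·4.18·T = 340.25 T; milk cools: 1380·3.93·(T − 81.6) = 5423.4(T − 81.6)
5763.7 T = 442549 − 27188 = 415362
T ≈ 72.07 °C (positive, so assuming full melt was valid).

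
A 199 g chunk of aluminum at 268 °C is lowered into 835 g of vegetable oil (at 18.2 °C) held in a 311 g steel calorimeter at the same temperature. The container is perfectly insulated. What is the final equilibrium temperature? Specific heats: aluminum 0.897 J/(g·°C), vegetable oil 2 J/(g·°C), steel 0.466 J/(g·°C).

Heat gained plus heat lost sum to zero:
199*0.897*(T − 268) + 835*2*(T − 18.2) + 311*0.466*(T − 18.2) = 0
178.5(T − 268) + 1670(T − 18.2) + 144.93(T − 18.2) = 0
1993.4 T = 80870
T = 80870/1993.4 ≈ 40.57 °C

T_f ≈ 40.6 °C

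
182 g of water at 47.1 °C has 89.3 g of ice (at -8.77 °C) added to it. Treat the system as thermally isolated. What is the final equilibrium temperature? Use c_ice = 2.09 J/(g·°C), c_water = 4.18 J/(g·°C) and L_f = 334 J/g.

T_f ≈ 3.9 °C

Energy conservation, ΣQ = 0:
ice -8.77→0 °C: 89.3·2.09·8.77 = 1636.8
  melt ice: 89.3·334 = 29826
  warm the meltwater: 373.27 T
  water: 760.76(T − 47.1)
1134 T = 35832 − 31463 = 4368.8
T ≈ 3.85 °C (positive, so assuming full melt was valid).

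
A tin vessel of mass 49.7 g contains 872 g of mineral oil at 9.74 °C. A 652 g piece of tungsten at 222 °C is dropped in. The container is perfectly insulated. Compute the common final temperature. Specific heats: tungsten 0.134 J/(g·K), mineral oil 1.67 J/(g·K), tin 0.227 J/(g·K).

T_f ≈ 21.7 °C

With ΣQ=0 the equilibrium temperature is the m·c-weighted mean:
T_f = (87.37·222 + 1456.2·9.74 + 11.28·9.74) / (87.37 + 1456.2 + 11.28)
    = 33689 / 1554.9 ≈ 21.67 °C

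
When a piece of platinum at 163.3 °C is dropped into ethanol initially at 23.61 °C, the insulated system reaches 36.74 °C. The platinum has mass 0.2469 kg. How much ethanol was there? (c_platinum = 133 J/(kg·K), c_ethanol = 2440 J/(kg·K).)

m ≈ 0.13 kg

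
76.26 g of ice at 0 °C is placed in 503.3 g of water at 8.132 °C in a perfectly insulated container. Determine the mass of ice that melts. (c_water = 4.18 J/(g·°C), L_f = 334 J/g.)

m_melted ≈ 51.2 g

Heat available from the water dropping to 0 °C: 503.3·4.18·8.132 = 17108 J.
Fully melting the ice requires m_ice L_f = 76.26·334 = 25471 J.
17108 J < 25471 J, so only part of the ice melts and the system sits at 0 °C.
m_melt = 17108 / L_f = 51.22 g.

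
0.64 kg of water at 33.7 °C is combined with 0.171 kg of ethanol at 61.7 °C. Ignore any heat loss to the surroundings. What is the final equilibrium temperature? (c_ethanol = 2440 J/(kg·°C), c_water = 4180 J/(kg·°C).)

T_f ≈ 37.5 °C

Conservation of energy gives ΣQ = 0:
0.171×2440×(T − 61.7) + 0.64×4180×(T − 33.7) = 0
417.24(T − 61.7) + 2675.2(T − 33.7) = 0
(417.24 + 2675.2) T = 417.24×61.7 + 2675.2×33.7
T = 115898 / 3092.4 = 37.5 °C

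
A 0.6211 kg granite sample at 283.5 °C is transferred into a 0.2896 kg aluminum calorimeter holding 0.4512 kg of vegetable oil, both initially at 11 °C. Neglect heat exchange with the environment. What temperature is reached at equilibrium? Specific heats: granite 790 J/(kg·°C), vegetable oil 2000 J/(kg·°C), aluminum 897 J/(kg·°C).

T_f ≈ 91.9 °C

Let T be the final temperature. ΣQ_i = 0:
0.6211*790*(T − 283.5) + 0.4512*2000*(T − 11) + 0.2896*897*(T − 11) = 0
1652.8 T = 151889
T ≈ 91.90 °C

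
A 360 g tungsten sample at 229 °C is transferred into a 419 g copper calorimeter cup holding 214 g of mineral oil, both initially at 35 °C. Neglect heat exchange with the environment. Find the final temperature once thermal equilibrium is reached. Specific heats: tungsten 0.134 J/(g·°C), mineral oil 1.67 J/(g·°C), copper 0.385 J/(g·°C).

T_f ≈ 51.5 °C

With ΣQ=0 the equilibrium temperature is the m·c-weighted mean:
T_f = (48.24×229 + 357.38×35 + 161.31×35) / (48.24 + 357.38 + 161.31)
    = 29201 / 566.93 ≈ 51.51 °C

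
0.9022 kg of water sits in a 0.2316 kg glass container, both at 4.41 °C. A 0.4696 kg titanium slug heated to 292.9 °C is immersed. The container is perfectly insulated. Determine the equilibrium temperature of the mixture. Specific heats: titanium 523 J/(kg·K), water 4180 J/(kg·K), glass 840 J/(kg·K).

Heat gained plus heat lost sum to zero:
0.4696·523·(T − 292.9) + 0.9022·4180·(T − 4.41) + 0.2316·840·(T − 4.41) = 0
245.6(T − 292.9) + 3771.2(T − 4.41) + 194.54(T − 4.41) = 0
4211.3 T = 89425
T = 89425 / 4211.3 = 21.2 °C

T_f ≈ 21.2 °C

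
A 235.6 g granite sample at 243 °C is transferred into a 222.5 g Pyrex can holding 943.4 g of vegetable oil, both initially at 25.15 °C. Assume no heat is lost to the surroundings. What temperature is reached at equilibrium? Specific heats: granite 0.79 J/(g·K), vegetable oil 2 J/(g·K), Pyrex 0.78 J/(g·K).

Heat gained plus heat lost sum to zero:
235.6·0.79·(T − 243) + 943.4·2·(T − 25.15) + 222.5·0.78·(T − 25.15) = 0
(186.12 + 1886.8 + 173.55) T = 186.12·243 + 1886.8·25.15 + 173.55·25.15
T = 97046 / 2246.5 = 43.2 °C

T_f ≈ 43.2 °C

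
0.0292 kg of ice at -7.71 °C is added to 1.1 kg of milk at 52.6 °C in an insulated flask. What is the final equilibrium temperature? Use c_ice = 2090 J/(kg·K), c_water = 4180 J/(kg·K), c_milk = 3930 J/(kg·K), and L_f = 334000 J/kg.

Taking heat into each body as positive, Σ m c ΔT = 0:
warm ice to 0 °C: 0.0292×2090×(0 − (-7.71)) = 470.53; melt ice: 0.0292×334000 = 9752.8; warm the meltwater: 122.06 T; milk cools: 1.1×3930×(T − 52.6) = 4323(T − 52.6)
4445.1 T = 227390 − 10223 = 217166
T ≈ 48.86 °C. Since T > 0 °C, the all-ice-melts assumption holds.

T_f ≈ 48.9 °C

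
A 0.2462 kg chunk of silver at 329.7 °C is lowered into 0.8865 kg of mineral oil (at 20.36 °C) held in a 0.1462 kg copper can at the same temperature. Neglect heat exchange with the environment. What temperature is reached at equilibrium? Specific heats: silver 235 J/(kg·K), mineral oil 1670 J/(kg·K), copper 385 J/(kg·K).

T_f ≈ 31.6 °C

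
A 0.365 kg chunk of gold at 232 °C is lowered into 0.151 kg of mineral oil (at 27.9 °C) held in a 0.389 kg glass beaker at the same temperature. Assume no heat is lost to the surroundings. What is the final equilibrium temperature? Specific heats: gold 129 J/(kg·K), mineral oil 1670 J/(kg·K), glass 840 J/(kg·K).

With ΣQ=0 the equilibrium temperature is the m·c-weighted mean:
T_f = (47.09*232 + 252.17*27.9 + 326.76*27.9) / (47.09 + 252.17 + 326.76)
    = 27076 / 626.01 ≈ 43.25 °C

T_f ≈ 43.3 °C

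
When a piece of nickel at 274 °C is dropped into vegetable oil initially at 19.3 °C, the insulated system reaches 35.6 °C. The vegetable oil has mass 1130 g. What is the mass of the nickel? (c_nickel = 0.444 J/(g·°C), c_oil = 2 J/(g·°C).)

m ≈ 348 g

|Q_nickel| = |Q_oil|:
m×0.444×(274 − 35.6) = 1130×2×(35.6 − 19.3)
105.85 m = 36838  ⇒  m ≈ 348 g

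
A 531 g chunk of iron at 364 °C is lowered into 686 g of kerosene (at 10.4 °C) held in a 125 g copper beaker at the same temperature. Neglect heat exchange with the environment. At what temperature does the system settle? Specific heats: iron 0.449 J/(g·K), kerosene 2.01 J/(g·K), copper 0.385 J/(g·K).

Net heat exchanged in the isolated system is zero:
531·0.449·(T − 364) + 686·2.01·(T − 10.4) + 125·0.385·(T − 10.4) = 0
(238.42 + 1378.9 + 48.12) T = 238.42·364 + 1378.9·10.4 + 48.12·10.4
T = 101625 / 1665.4 = 61 °C

T_f ≈ 61.0 °C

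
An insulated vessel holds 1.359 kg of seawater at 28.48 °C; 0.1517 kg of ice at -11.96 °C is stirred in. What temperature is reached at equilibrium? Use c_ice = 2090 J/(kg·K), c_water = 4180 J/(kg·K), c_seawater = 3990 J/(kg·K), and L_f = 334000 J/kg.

T_f ≈ 16.5 °C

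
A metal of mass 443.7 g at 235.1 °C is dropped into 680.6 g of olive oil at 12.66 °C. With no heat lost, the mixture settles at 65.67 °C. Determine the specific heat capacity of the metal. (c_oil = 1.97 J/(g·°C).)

c ≈ 0.945 J/(g·°C)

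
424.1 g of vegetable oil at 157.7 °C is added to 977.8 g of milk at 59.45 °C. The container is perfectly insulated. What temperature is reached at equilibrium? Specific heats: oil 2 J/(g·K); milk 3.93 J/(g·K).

T_f is the heat-capacity-weighted average of the initial temperatures:
T_f = (848.2×157.7 + 3842.8×59.45) / (848.2 + 3842.8)
    = 362213 / 4691 ≈ 77.22 °C

T_f ≈ 77.2 °C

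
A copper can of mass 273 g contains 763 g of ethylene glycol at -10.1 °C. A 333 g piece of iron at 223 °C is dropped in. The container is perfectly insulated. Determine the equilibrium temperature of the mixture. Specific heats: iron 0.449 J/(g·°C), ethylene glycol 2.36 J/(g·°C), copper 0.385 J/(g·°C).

Conservation of energy gives ΣQ = 0:
333×0.449×(T − 223) + 763×2.36×(T − (-10.1)) + 273×0.385×(T − (-10.1)) = 0
149.52(T − 223) + 1800.7(T − (-10.1)) + 105.11(T − (-10.1)) = 0
2055.3 T = 14094
T = 14094/2055.3 ≈ 6.86 °C

T_f ≈ 6.9 °C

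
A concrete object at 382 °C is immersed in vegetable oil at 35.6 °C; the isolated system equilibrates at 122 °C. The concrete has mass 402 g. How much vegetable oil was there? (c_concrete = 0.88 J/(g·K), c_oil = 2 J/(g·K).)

m ≈ 532 g

Setting the total heat transfer to zero:
402·0.88·(122 − 382) + m·2·(122 − 35.6) = 0
172.8 m = 91978
m = 91978/172.8 ≈ 532.3 g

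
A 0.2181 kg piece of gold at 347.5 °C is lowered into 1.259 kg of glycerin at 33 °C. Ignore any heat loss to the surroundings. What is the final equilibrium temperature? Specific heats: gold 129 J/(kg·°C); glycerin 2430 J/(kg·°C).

T_f ≈ 35.9 °C

Heat lost by the gold equals heat gained by the glycerin:
0.2181·129·(347.5 − T) = 1.259·2430·(T − 33)
28.13(347.5 − T) = 3059.4(T − 33)
3087.5 T = 110736  ⇒  T ≈ 35.87 °C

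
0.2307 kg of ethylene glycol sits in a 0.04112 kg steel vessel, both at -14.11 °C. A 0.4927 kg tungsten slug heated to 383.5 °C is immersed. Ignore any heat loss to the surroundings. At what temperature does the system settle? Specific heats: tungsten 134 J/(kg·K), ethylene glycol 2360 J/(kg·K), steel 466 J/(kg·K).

Taking heat into each body as positive, Σ m c ΔT = 0:
0.4927*134*(T − 383.5) + 0.2307*2360*(T − (-14.11)) + 0.04112*466*(T − (-14.11)) = 0
66.02(T − 383.5) + 544.45(T − (-14.11)) + 19.16(T − (-14.11)) = 0
629.64 T = 17367
T ≈ 27.58 °C

T_f ≈ 27.6 °C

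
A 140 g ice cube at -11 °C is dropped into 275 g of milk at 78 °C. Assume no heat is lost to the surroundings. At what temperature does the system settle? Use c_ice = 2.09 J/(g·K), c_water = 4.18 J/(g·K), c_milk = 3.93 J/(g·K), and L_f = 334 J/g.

T_f ≈ 20.6 °C

Net heat exchanged in the isolated system is zero:
ice -11→0 °C: 140×2.09×11 = 3218.6; melt ice: 140×334 = 46760; warm the meltwater: 585.2 T; milk cools: 275×3.93×(T − 78) = 1080.8(T − 78)
1665.9 T = 84298 − 49979 = 34320
T ≈ 20.60 °C — above 0 °C, consistent with complete melting.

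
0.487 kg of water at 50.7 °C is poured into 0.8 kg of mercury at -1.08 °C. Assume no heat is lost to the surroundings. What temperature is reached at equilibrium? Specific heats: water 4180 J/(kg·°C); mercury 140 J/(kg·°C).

With ΣQ=0 the equilibrium temperature is the m·c-weighted mean:
T_f = (2035.7·50.7 + 112·(-1.08)) / (2035.7 + 112)
    = 103087 / 2147.7 ≈ 48.00 °C

T_f ≈ 48.0 °C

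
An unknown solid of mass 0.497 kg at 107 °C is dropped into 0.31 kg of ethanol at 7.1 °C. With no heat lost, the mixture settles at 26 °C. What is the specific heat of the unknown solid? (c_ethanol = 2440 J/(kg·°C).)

Heat lost by the unknown solid = heat gained by the ethanol:
0.497×c×(107 − 26) = 0.31×2440×(26 − 7.1)
40.26 c = 14296  ⇒  c ≈ 355.1 J/(kg·°C)

c ≈ 355 J/(kg·°C)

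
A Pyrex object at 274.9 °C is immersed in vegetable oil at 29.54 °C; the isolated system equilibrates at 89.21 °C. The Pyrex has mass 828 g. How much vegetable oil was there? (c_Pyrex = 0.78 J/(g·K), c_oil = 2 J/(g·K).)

m ≈ 1000 g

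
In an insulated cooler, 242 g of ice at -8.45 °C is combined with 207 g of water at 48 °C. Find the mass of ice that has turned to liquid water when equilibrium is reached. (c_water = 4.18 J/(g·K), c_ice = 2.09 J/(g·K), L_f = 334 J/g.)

m_melted ≈ 112 g

Cooling the water to 0 °C releases 207·4.18·48 = 41532 J.
Of that, 242·2.09·8.45 = 4273.8 J goes to bring the ice to 0 °C, leaving 37259 J.
To melt every bit of ice: 242·334 = 80828 J.
Since 37259 < 80828 J, not all the ice melts; equilibrium is at 0 °C.
m_melted·334 = 37259  ⇒  m_melted ≈ 111.6 g.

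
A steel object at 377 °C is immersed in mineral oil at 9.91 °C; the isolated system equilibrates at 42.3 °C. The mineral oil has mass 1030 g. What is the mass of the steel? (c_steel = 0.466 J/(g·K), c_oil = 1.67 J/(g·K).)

Let T be the final temperature. ΣQ_i = 0:
m·0.466·(42.3 − 377) + 1030·1.67·(42.3 − 9.91) = 0
-155.97 m = -55714
m = -55714/-155.97 ≈ 357.2 g

m ≈ 357 g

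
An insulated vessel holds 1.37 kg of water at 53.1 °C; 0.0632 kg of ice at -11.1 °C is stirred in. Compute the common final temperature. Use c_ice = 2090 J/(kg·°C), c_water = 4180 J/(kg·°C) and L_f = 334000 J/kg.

Energy conservation, ΣQ = 0:
ice -11.1→0 °C: 0.0632×2090×11.1 = 1466.2
  melt ice: 0.0632×334000 = 21109
  warm the meltwater: 264.18 T
  water: 5726.6(T − 53.1)
5990.8 T = 304082 − 22575 = 281507
T ≈ 46.99 °C. Since T > 0 °C, the all-ice-melts assumption holds.

T_f ≈ 47.0 °C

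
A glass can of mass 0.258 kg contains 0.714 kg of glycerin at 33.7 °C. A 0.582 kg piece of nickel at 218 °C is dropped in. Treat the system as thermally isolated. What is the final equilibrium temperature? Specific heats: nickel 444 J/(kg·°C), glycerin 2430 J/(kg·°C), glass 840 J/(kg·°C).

T_f ≈ 55.2 °C

Taking heat into each body as positive, Σ m c ΔT = 0:
0.582*444*(T − 218) + 0.714*2430*(T − 33.7) + 0.258*840*(T − 33.7) = 0
(258.41 + 1735 + 216.72) T = 258.41*218 + 1735*33.7 + 216.72*33.7
T ≈ 55.25 °C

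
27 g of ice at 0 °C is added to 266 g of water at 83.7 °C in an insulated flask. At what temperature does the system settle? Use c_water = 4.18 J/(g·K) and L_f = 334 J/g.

Conservation of energy gives ΣQ = 0:
latent heat to melt: 27·334 = 9018
  meltwater 0→T: 27·4.18·T = 112.86 T
  water cools: 266·4.18·(T − 83.7) = 1111.9(T − 83.7)
1224.7 T = 93064 − 9018 = 84046
T ≈ 68.62 °C. Since T > 0 °C, the all-ice-melts assumption holds.

T_f ≈ 68.6 °C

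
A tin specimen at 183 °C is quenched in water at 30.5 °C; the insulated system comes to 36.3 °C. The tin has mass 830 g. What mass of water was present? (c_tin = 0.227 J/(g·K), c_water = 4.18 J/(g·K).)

m ≈ 1140 g

Let T be the final temperature. ΣQ_i = 0:
830·0.227·(36.3 − 183) + m·4.18·(36.3 − 30.5) = 0
24.24 m = 27640
m = 27640/24.24 ≈ 1140 g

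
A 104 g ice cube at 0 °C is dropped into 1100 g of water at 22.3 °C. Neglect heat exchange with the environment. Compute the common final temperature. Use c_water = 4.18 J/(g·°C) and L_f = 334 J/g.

Conservation of energy gives ΣQ = 0:
latent heat to melt: 104×334 = 34736
  warm the meltwater: 434.72 T
  water: 4598(T − 22.3)
5032.7 T = 102535 − 34736 = 67799
T ≈ 13.47 °C. Since T > 0 °C, the all-ice-melts assumption holds.

T_f ≈ 13.5 °C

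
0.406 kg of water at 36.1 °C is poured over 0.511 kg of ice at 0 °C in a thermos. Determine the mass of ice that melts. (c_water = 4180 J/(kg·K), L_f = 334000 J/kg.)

m_melted ≈ 0.183 kg

Water can give up m c ΔT = 0.406×4180×36.1 = 61265 J before reaching 0 °C.
Melting all 0.511 kg of ice would need 0.511×334000 = 170674 J.
61265 J < 170674 J, so only part of the ice melts and the system sits at 0 °C.
m_melted×334000 = 61265  ⇒  m_melted ≈ 0.1834 kg.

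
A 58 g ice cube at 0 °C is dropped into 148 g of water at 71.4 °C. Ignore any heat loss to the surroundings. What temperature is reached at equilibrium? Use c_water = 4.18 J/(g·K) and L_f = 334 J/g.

Taking heat into each body as positive, Σ m c ΔT = 0:
fusion: m_ice L_f = 58×334 = 19372
  warm the meltwater: 242.44 T
  water cools: 148×4.18×(T − 71.4) = 618.64(T − 71.4)
861.08 T = 44171 − 19372 = 24799
T ≈ 28.80 °C. Since T > 0 °C, the all-ice-melts assumption holds.

T_f ≈ 28.8 °C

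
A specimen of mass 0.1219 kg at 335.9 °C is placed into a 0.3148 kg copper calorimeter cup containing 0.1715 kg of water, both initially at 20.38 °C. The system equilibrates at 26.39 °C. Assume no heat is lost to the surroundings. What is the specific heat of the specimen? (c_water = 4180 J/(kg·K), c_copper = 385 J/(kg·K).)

Conservation of energy gives ΣQ = 0:
0.1219·c·(26.39 − 335.9) + 0.1715·4180·(26.39 − 20.38) + 0.3148·385·(26.39 − 20.38) = 0
-37.73 c = -5036.8
c = -5036.8/-37.73 ≈ 133.5 J/(kg·K)

c ≈ 133 J/(kg·K)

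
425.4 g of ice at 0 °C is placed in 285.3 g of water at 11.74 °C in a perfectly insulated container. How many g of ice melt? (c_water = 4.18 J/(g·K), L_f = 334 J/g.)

Heat available from the water dropping to 0 °C: 285.3·4.18·11.74 = 14001 J.
Fully melting the ice requires m_ice L_f = 425.4·334 = 142084 J.
That's not enough to melt it all — equilibrium is at 0 °C with ice remaining.
Mass melted = 14001/334 ≈ 41.92 g.

m_melted ≈ 41.9 g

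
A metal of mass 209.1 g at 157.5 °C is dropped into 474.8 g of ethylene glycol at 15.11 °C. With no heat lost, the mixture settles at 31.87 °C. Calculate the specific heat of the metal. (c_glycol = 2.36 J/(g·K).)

m_s c (T_s − T_f) = m_glycol c_glycol (T_f − T_0):
209.1·c·(157.5 − 31.87) = 474.8·2.36·(31.87 − 15.11)
26269 c = 18780  ⇒  c ≈ 0.7149 J/(g·K)

c ≈ 0.715 J/(g·K)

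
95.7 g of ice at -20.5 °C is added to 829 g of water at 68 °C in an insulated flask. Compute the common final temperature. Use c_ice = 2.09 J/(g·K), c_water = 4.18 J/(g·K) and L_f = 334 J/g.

T_f ≈ 51.6 °C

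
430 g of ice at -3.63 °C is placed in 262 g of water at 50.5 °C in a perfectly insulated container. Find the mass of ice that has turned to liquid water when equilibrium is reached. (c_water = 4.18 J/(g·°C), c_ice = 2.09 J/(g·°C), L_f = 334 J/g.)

Cooling the water to 0 °C releases 262·4.18·50.5 = 55306 J.
Of that, 430·2.09·3.63 = 3262.3 J goes to bring the ice to 0 °C, leaving 52043 J.
To melt every bit of ice: 430·334 = 143620 J.
Since 52043 < 143620 J, not all the ice melts; equilibrium is at 0 °C.
Mass melted = 52043/334 ≈ 155.8 g.

m_melted ≈ 156 g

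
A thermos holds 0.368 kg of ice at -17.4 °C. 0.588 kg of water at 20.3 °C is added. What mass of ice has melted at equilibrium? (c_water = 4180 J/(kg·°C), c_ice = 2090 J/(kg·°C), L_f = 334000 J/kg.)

m_melted ≈ 0.109 kg

Water can give up m c ΔT = 0.588·4180·20.3 = 49894 J before reaching 0 °C.
Of that, 0.368·2090·17.4 = 13383 J goes to bring the ice to 0 °C, leaving 36511 J.
To melt every bit of ice: 0.368·334000 = 122912 J.
Since 36511 < 122912 J, not all the ice melts; equilibrium is at 0 °C.
Mass melted = 36511/334000 ≈ 0.1093 kg.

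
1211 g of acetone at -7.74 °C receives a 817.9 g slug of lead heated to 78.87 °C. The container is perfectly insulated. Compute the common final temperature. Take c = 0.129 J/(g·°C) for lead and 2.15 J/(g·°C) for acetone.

Let T be the final temperature. ΣQ_i = 0:
817.9*0.129*(T − 78.87) + 1211*2.15*(T − (-7.74)) = 0
105.51(T − 78.87) + 2603.7(T − (-7.74)) = 0
2709.2 T = -11831
T = -11831 / 2709.2 = -4.37 °C

T_f ≈ -4.4 °C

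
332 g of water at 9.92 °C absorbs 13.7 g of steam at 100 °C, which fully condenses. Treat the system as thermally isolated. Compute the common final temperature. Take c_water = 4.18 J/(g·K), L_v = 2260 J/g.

T_f ≈ 34.9 °C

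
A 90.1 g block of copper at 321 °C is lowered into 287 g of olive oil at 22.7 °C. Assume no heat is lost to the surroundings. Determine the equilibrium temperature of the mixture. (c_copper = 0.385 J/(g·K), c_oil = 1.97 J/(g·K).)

Set heat shed by the hot body equal to heat absorbed by the cold body:
90.1*0.385*(321 − T) = 287*1.97*(T − 22.7)
34.69(321 − T) = 565.39(T − 22.7)
600.08 T = 23969  ⇒  T ≈ 39.94 °C

T_f ≈ 39.9 °C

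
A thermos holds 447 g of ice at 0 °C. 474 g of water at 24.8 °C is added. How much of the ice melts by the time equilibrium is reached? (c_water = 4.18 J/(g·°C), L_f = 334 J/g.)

m_melted ≈ 147 g

Heat available from the water dropping to 0 °C: 474·4.18·24.8 = 49137 J.
To melt every bit of ice: 447·334 = 149298 J.
That's not enough to melt it all — equilibrium is at 0 °C with ice remaining.
m_melted·334 = 49137  ⇒  m_melted ≈ 147.1 g.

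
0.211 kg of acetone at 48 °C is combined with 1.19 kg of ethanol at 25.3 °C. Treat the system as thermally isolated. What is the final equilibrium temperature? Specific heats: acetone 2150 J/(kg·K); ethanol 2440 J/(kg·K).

T_f ≈ 28.4 °C

Taking heat into each body as positive, Σ m c ΔT = 0:
0.211×2150×(T − 48) + 1.19×2440×(T − 25.3) = 0
(453.65 + 2903.6) T = 453.65×48 + 2903.6×25.3
T = 95236/3357.2 ≈ 28.37 °C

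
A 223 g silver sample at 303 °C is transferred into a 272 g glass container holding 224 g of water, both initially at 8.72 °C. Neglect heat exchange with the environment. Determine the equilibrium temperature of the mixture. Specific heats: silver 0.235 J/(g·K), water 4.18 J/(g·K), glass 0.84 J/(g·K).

T_f ≈ 21.4 °C

Taking heat into each body as positive, Σ m c ΔT = 0:
223*0.235*(T − 303) + 224*4.18*(T − 8.72) + 272*0.84*(T − 8.72) = 0
52.4(T − 303) + 936.32(T − 8.72) + 228.48(T − 8.72) = 0
1217.2 T = 26036
T ≈ 21.39 °C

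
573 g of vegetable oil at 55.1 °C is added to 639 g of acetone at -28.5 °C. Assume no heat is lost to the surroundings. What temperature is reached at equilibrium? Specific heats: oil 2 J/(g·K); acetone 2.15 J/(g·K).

T_f ≈ 9.5 °C

T_f is the heat-capacity-weighted average of the initial temperatures:
T_f = (1146×55.1 + 1373.8×(-28.5)) / (1146 + 1373.8)
    = 23990 / 2519.8 ≈ 9.52 °C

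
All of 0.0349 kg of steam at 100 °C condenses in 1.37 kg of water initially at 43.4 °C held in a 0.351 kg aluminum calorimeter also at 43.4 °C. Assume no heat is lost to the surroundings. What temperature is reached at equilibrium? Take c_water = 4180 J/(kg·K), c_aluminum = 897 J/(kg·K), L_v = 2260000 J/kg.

T_f ≈ 57.5 °C

Energy balance with sensible and latent terms:
latent heat released on condensation: 0.0349×2260000 = 78874
  condensed water 100 °C→T: 145.88(T − 100)
  original water: 5726.6(T − 43.4)
  cup: 314.85(T − 43.4)
6187.3 T = 78874 + 14588 + 262199 = 355661
T ≈ 57.48 °C (< 100 °C, so full condensation is consistent).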